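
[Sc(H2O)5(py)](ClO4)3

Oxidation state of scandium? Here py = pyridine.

+3

3 perchlorate outside the brackets (-1 each) → the complex ion is 3+.
Ligand charges: 5×H2O neutral; 1×py neutral; sum 0.
Sc + (0) = 3+ ⇒ Sc is +3.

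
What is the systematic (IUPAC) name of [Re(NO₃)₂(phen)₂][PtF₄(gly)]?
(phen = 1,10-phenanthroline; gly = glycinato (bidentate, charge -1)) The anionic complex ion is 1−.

dinitratobis(1,10-phenanthroline)rhenium(III) tetrafluoro(glycinato)platinate(IV)

Both ions are complex: the cation is named first with the plain metal name, the anion second with the -ate form; each ion's ligands are alphabetised independently.
The complex anion is given as 1−; its ligand charges sum to -5, so Pt = +4.
A 1:1 salt means the cation carries the equal and opposite charge, 1+.
Cation: ligand charges sum to -2; for the ion to be 1+, Re = +3.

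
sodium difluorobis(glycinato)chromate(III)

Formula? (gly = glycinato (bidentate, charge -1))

Ligands: 2 glycinato (gly, -1), 2 fluoro (F, -1). Ligand charge sum = -4.
With Cr in oxidation state +3, the complex ion is [Cr...]^1−.
Charge balance with sodium (+1) requires 1 complex ion per 1 sodium.

Na[CrF2(gly)2]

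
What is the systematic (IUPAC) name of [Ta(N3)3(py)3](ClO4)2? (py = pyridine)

triazidotris(pyridine)tantalum(V) perchlorate

The 2 perchlorate counter-ions carry a total charge of -2, so each complex ion is 2+.
Ligand charges: 3×azido (-1 each), 3×pyridine (neutral); total -3. So Ta + (-3) = 2+, giving Ta = +5.
Ligands are named alphabetically: azido before pyridine.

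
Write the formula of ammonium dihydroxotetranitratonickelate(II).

Ligands: 2 hydroxo (OH, -1), 4 nitrato (NO3, -1). Ligand charge sum = -6.
Charge balance with ammonium (+1) requires 1 complex ion per 4 ammonium.

(NH4)4[Ni(NO3)4(OH)2]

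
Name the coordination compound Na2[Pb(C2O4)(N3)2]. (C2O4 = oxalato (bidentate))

The 2 sodium counter-ions carry a total charge of +2, so each complex ion is 2−.
Ligand charges: 1×oxalato (-2 each), 2×azido (-1 each); total -4. So Pb + (-4) = 2−, giving Pb = +2.
The complex ion is anionic, so lead takes the -ate form plumbate(II).

sodium diazidooxalatoplumbate(II)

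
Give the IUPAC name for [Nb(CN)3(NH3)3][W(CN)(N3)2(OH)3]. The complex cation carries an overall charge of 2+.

triamminetricyanoniobium(V) diazidocyanotrihydroxotungstate(IV)

Both ions are complex: the cation is named first with the plain metal name, the anion second with the -ate form; each ion's ligands are alphabetised independently.
The complex cation is given as 2+; its ligand charges sum to -3, so Nb = +5.
A 1:1 salt means the anion carries the equal and opposite charge, 2−.
Anion: ligand charges sum to -6; for the ion to be 2−, W = +4.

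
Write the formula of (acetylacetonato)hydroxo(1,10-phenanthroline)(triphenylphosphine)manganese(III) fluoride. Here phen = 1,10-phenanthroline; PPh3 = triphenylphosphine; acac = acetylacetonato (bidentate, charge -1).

Ligands: 1 1,10-phenanthroline (phen, neutral), 1 hydroxo (OH, -1), 1 triphenylphosphine (PPh3, neutral), 1 acetylacetonato (acac, -1). Ligand charge sum = -2.
With Mn in oxidation state +3, the complex ion is [Mn...]^1+.
Charge balance with fluoride (-1) requires 1 complex ion per 1 fluoride.

[Mn(acac)(OH)(phen)(PPh3)]F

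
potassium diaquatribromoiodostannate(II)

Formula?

K2[SnBr3(H2O)2I]

Ligands: 2 aqua (H2O, neutral), 3 bromo (Br, -1), 1 iodo (I, -1). Ligand charge sum = -4.
With Sn in oxidation state +2, the complex ion is [Sn...]^2−.
Charge balance with potassium (+1) requires 1 complex ion per 2 potassium.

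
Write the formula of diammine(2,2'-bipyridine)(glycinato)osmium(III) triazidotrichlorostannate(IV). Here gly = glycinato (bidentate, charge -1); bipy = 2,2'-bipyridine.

[Os(bipy)(gly)(NH3)2][SnCl3(N3)3]

Cation [Os…]: ligand charges -1, Os(III) ⇒ ion charge 2+.
Anion [Sn…]: ligand charges -6, Sn(IV) ⇒ ion charge 2−.
One 2+ cation balances one 2− anion.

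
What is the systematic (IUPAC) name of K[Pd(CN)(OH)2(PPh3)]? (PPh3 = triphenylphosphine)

potassium cyanodihydroxo(triphenylphosphine)palladate(II)

The 1 potassium counter-ion carries a total charge of +1, so each complex ion is 1−.
Ligand charges: 1×cyano (-1 each), 2×hydroxo (-1 each), 1×triphenylphosphine (neutral); total -3. So Pd + (-3) = 1−, giving Pd = +2.
Ligands are named alphabetically: cyano before hydroxo before triphenylphosphine.
The complex ion is anionic, so palladium takes the -ate form palladate(II).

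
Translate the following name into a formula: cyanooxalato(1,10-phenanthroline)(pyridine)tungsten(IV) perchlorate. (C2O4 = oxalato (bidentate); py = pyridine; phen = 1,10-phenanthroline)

Ligands: 1 oxalato (C2O4, -2), 1 pyridine (py, neutral), 1 cyano (CN, -1), 1 1,10-phenanthroline (phen, neutral). Ligand charge sum = -3.
Charge balance with perchlorate (-1) requires 1 complex ion per 1 perchlorate.

[W(C2O4)(CN)(phen)(py)]ClO4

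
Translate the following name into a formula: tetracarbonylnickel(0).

[Ni(CO)4]

Ligands: 4 carbonyl (CO, neutral). Ligand charge sum = 0.
With Ni in oxidation state 0, the complex ion is [Ni...].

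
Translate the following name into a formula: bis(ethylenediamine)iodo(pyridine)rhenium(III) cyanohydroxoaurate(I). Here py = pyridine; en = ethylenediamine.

[Re(en)2I(py)][Au(CN)(OH)]2

Cation [Re…]: ligand charges -1, Re(III) ⇒ ion charge 2+.
Anion [Au…]: ligand charges -2, Au(I) ⇒ ion charge 1−.
One 2+ cation requires 2 of the 1− anion.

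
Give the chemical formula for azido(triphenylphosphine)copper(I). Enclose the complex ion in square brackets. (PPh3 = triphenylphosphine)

Ligands: 1 azido (N3, -1), 1 triphenylphosphine (PPh3, neutral). Ligand charge sum = -1.
With Cu in oxidation state +1, the complex ion is [Cu...].

[Cu(N3)(PPh3)]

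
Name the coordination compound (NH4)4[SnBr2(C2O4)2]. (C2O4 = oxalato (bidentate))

The 4 ammonium counter-ions carry a total charge of +4, so each complex ion is 4−.
Ligand charges: 2×bromo (-1 each), 2×oxalato (-2 each); total -6. So Sn + (-6) = 4−, giving Sn = +2.
Ligands are named alphabetically: bromo before oxalato.
The complex ion is anionic, so tin takes the -ate form stannate(II).

ammonium dibromodioxalatostannate(II)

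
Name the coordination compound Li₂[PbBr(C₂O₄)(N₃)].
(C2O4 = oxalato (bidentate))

The 2 lithium counter-ions carry a total charge of +2, so each complex ion is 2−.
Ligand charges: 1×azido (-1 each), 1×bromo (-1 each), 1×oxalato (-2 each); total -4. So Pb + (-4) = 2−, giving Pb = +2.
The complex ion is anionic, so lead takes the -ate form plumbate(II).

lithium azidobromooxalatoplumbate(II)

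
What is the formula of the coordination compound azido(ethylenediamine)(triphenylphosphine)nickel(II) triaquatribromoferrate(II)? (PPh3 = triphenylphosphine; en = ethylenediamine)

Cation [Ni…]: ligand charges -1, Ni(II) ⇒ ion charge 1+.
Anion [Fe…]: ligand charges -3, Fe(II) ⇒ ion charge 1−.
One 1+ cation balances one 1− anion.

[Ni(en)(N3)(PPh3)][FeBr3(H2O)3]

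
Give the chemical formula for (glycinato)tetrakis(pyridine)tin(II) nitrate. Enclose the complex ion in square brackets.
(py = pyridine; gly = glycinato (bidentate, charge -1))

[Sn(gly)(py)4]NO3

Ligands: 4 pyridine (py, neutral), 1 glycinato (gly, -1). Ligand charge sum = -1.
With Sn in oxidation state +2, the complex ion is [Sn...]^1+.
Charge balance with nitrate (-1) requires 1 complex ion per 1 nitrate.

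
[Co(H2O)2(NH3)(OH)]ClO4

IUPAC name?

The 1 perchlorate counter-ion carries a total charge of -1, so each complex ion is 1+.
Ligand charges: 2×aqua (neutral), 1×ammine (neutral), 1×hydroxo (-1 each); total -1. So Co + (-1) = 1+, giving Co = +2.
Ligands are named alphabetically: ammine before aqua before hydroxo.

amminediaquahydroxocobalt(II) perchlorate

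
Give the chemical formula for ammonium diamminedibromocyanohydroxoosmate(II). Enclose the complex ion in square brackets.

Ligands: 1 cyano (CN, -1), 2 ammine (NH3, neutral), 2 bromo (Br, -1), 1 hydroxo (OH, -1). Ligand charge sum = -4.
With Os in oxidation state +2, the complex ion is [Os...]^2−.
Charge balance with ammonium (+1) requires 1 complex ion per 2 ammonium.

(NH4)2[OsBr2(CN)(NH3)2(OH)]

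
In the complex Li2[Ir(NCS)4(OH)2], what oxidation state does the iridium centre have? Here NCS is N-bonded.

2 lithium outside the brackets (+1 each) → the complex ion is 2−.
Ligand charges: 2×OH = -2; 4×NCS = -4; sum -6.
Ir + (-6) = 2− ⇒ Ir is +4.

+4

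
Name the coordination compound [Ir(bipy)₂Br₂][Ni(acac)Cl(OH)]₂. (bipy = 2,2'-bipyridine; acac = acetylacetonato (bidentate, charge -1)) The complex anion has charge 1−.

bis(2,2'-bipyridine)dibromoiridium(IV) (acetylacetonato)chlorohydroxonickelate(II)

Both ions are complex: the cation is named first with the plain metal name, the anion second with the -ate form; each ion's ligands are alphabetised independently.
The complex anion is given as 1−; its ligand charges sum to -3, so Ni = +2.
With 2 anions per cation, the cation must be 2×1 = 2+.
Cation: ligand charges sum to -2; for the ion to be 2+, Ir = +4.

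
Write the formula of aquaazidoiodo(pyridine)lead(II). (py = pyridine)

Ligands: 1 iodo (I, -1), 1 azido (N3, -1), 1 aqua (H2O, neutral), 1 pyridine (py, neutral). Ligand charge sum = -2.
With Pb in oxidation state +2, the complex ion is [Pb...].

[Pb(H2O)I(N3)(py)]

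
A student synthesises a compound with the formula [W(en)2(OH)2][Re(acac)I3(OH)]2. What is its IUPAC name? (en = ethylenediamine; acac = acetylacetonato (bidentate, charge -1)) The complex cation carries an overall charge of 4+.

bis(ethylenediamine)dihydroxotungsten(VI) (acetylacetonato)hydroxotriiodorhenate(III)

Both ions are complex: the cation is named first with the plain metal name, the anion second with the -ate form; each ion's ligands are alphabetised independently.
The complex cation is given as 4+; its ligand charges sum to -2, so W = +6.
With 2 anions per cation, each anion must be 4/2 = 2−.
Anion: ligand charges sum to -5; for the ion to be 2−, Re = +3.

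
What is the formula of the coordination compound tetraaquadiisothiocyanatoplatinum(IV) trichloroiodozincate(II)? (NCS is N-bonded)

[Pt(H2O)4(NCS)2][ZnCl3I]

Cation [Pt…]: ligand charges -2, Pt(IV) ⇒ ion charge 2+.
Anion [Zn…]: ligand charges -4, Zn(II) ⇒ ion charge 2−.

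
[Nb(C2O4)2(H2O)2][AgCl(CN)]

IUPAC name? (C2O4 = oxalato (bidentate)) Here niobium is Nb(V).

Nb is given as +5; the cation's ligand charges sum to -4, so the complex cation is 1+.
A 1:1 salt means the anion carries the equal and opposite charge, 1−.
Anion: ligand charges sum to -2; for the ion to be 1−, Ag = +1.

diaquadioxalatoniobium(V) chlorocyanoargentate(I)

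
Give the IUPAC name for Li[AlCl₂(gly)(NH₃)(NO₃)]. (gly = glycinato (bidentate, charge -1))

The 1 lithium counter-ion carries a total charge of +1, so each complex ion is 1−.
Ligand charges: 1×ammine (neutral), 2×chloro (-1 each), 1×nitrato (-1 each), 1×glycinato (-1 each); total -4. So Al + (-4) = 1−, giving Al = +3.
The complex ion is anionic, so aluminium takes the -ate form aluminate(III).

lithium amminedichloro(glycinato)nitratoaluminate(III)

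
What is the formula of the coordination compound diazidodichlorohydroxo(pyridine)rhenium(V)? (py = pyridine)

Ligands: 1 hydroxo (OH, -1), 2 azido (N3, -1), 2 chloro (Cl, -1), 1 pyridine (py, neutral). Ligand charge sum = -5.
With Re in oxidation state +5, the complex ion is [Re...].

[ReCl2(N3)2(OH)(py)]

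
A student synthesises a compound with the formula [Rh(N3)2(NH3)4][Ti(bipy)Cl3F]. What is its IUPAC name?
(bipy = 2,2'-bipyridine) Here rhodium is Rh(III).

tetraamminediazidorhodium(III) (2,2'-bipyridine)trichlorofluorotitanate(III)

Rh is given as +3; the cation's ligand charges sum to -2, so the complex cation is 1+.
A 1:1 salt means the anion carries the equal and opposite charge, 1−.
Anion: ligand charges sum to -4; for the ion to be 1−, Ti = +3.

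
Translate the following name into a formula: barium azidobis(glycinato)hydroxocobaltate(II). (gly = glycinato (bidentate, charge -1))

Ba[Co(gly)2(N3)(OH)]

Ligands: 2 glycinato (gly, -1), 1 azido (N3, -1), 1 hydroxo (OH, -1). Ligand charge sum = -4.
Charge balance with barium (+2) requires 1 complex ion per 1 barium.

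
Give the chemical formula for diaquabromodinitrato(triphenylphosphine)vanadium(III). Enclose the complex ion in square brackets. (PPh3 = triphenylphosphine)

[VBr(H2O)2(NO3)2(PPh3)]

Ligands: 2 aqua (H2O, neutral), 1 bromo (Br, -1), 2 nitrato (NO3, -1), 1 triphenylphosphine (PPh3, neutral). Ligand charge sum = -3.
With V in oxidation state +3, the complex ion is [V...].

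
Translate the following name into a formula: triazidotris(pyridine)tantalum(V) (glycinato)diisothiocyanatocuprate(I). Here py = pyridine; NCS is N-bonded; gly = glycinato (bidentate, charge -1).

[Ta(N3)3(py)3][Cu(gly)(NCS)2]

Cation [Ta…]: ligand charges -3, Ta(V) ⇒ ion charge 2+.
Anion [Cu…]: ligand charges -3, Cu(I) ⇒ ion charge 2−.
One 2+ cation balances one 2− anion.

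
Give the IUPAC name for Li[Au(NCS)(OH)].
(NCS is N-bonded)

The 1 lithium counter-ion carries a total charge of +1, so each complex ion is 1−.
Ligand charges: 1×hydroxo (-1 each), 1×isothiocyanato (-1 each); total -2. So Au + (-2) = 1−, giving Au = +1.
Ligands are named alphabetically: hydroxo before isothiocyanato.
The complex ion is anionic, so gold takes the -ate form aurate(I).

lithium hydroxoisothiocyanatoaurate(I)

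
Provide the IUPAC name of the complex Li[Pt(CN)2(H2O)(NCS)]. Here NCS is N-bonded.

The 1 lithium counter-ion carries a total charge of +1, so each complex ion is 1−.
Ligand charges: 1×aqua (neutral), 1×isothiocyanato (-1 each), 2×cyano (-1 each); total -3. So Pt + (-3) = 1−, giving Pt = +2.
Ligands are named alphabetically: aqua before cyano before isothiocyanato.
The complex ion is anionic, so platinum takes the -ate form platinate(II).

lithium aquadicyanoisothiocyanatoplatinate(II)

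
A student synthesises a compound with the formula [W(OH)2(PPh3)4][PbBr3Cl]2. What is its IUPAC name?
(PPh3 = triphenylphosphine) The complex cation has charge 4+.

dihydroxotetrakis(triphenylphosphine)tungsten(VI) tribromochloroplumbate(II)

Both ions are complex: the cation is named first with the plain metal name, the anion second with the -ate form; each ion's ligands are alphabetised independently.
The complex cation is given as 4+; its ligand charges sum to -2, so W = +6.
With 2 anions per cation, each anion must be 4/2 = 2−.
Anion: ligand charges sum to -4; for the ion to be 2−, Pb = +2.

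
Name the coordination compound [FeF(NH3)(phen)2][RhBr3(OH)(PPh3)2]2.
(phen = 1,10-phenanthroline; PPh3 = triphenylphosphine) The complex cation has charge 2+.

The complex cation is given as 2+; its ligand charges sum to -1, so Fe = +3.
With 2 anions per cation, each anion must be 2/2 = 1−.
Anion: ligand charges sum to -4; for the ion to be 1−, Rh = +3.

amminefluorobis(1,10-phenanthroline)iron(III) tribromohydroxobis(triphenylphosphine)rhodate(III)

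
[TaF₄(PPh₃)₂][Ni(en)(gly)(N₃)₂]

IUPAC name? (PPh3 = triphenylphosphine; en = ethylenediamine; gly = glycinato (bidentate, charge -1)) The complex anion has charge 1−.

tetrafluorobis(triphenylphosphine)tantalum(V) diazido(ethylenediamine)(glycinato)nickelate(II)

Both ions are complex: the cation is named first with the plain metal name, the anion second with the -ate form; each ion's ligands are alphabetised independently.
The complex anion is given as 1−; its ligand charges sum to -3, so Ni = +2.
A 1:1 salt means the cation carries the equal and opposite charge, 1+.
Cation: ligand charges sum to -4; for the ion to be 1+, Ta = +5.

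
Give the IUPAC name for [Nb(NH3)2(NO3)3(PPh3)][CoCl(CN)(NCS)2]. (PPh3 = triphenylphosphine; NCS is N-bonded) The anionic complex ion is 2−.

diamminetrinitrato(triphenylphosphine)niobium(V) chlorocyanodiisothiocyanatocobaltate(II)

The complex anion is given as 2−; its ligand charges sum to -4, so Co = +2.
A 1:1 salt means the cation carries the equal and opposite charge, 2+.
Cation: ligand charges sum to -3; for the ion to be 2+, Nb = +5.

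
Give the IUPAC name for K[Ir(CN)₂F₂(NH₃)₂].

The 1 potassium counter-ion carries a total charge of +1, so each complex ion is 1−.
Ligand charges: 2×cyano (-1 each), 2×ammine (neutral), 2×fluoro (-1 each); total -4. So Ir + (-4) = 1−, giving Ir = +3.
The complex ion is anionic, so iridium takes the -ate form iridate(III).

potassium diamminedicyanodifluoroiridate(III)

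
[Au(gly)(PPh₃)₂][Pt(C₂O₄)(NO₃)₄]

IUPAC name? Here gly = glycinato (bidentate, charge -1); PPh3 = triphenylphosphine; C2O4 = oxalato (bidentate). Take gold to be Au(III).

(glycinato)bis(triphenylphosphine)gold(III) tetranitratooxalatoplatinate(IV)

Both ions are complex: the cation is named first with the plain metal name, the anion second with the -ate form; each ion's ligands are alphabetised independently.
Au is given as +3; the cation's ligand charges sum to -1, so the complex cation is 2+.
A 1:1 salt means the anion carries the equal and opposite charge, 2−.
Anion: ligand charges sum to -6; for the ion to be 2−, Pt = +4.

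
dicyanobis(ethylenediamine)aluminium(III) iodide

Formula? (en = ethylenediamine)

Ligands: 2 ethylenediamine (en, neutral), 2 cyano (CN, -1). Ligand charge sum = -2.
With Al in oxidation state +3, the complex ion is [Al...]^1+.
Charge balance with iodide (-1) requires 1 complex ion per 1 iodide.

[Al(CN)2(en)2]I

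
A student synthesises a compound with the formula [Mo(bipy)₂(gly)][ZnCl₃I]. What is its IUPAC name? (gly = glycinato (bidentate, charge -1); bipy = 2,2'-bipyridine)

bis(2,2'-bipyridine)(glycinato)molybdenum(III) trichloroiodozincate(II)

Both ions are complex: the cation is named first with the plain metal name, the anion second with the -ate form; each ion's ligands are alphabetised independently.
Zinc is always +2 in its complexes; the anion's ligand charges sum to -4, so the complex anion is 2−.
A 1:1 salt means the cation carries the equal and opposite charge, 2+.
Cation: ligand charges sum to -1; for the ion to be 2+, Mo = +3.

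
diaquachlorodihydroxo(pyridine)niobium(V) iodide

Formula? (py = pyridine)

Ligands: 2 hydroxo (OH, -1), 1 chloro (Cl, -1), 1 pyridine (py, neutral), 2 aqua (H2O, neutral). Ligand charge sum = -3.
With Nb in oxidation state +5, the complex ion is [Nb...]^2+.
Charge balance with iodide (-1) requires 1 complex ion per 2 iodide.

[NbCl(H2O)2(OH)2(py)]I2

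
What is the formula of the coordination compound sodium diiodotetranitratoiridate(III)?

Na3[IrI2(NO3)4]

Ligands: 4 nitrato (NO3, -1), 2 iodo (I, -1). Ligand charge sum = -6.
With Ir in oxidation state +3, the complex ion is [Ir...]^3−.
Charge balance with sodium (+1) requires 1 complex ion per 3 sodium.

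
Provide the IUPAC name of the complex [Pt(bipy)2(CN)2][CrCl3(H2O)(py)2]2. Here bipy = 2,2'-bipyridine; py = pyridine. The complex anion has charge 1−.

Both ions are complex: the cation is named first with the plain metal name, the anion second with the -ate form; each ion's ligands are alphabetised independently.
The complex anion is given as 1−; its ligand charges sum to -3, so Cr = +2.
With 2 anions per cation, the cation must be 2×1 = 2+.
Cation: ligand charges sum to -2; for the ion to be 2+, Pt = +4.

bis(2,2'-bipyridine)dicyanoplatinum(IV) aquatrichlorobis(pyridine)chromate(II)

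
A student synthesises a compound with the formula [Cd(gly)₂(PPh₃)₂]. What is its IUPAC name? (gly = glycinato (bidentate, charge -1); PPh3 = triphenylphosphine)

bis(glycinato)bis(triphenylphosphine)cadmium(II)

There is no counter-ion, so the complex is neutral overall.
Ligand charges: 2×glycinato (-1 each), 2×triphenylphosphine (neutral); total -2. So Cd + (-2) = 0, giving Cd = +2.
Ligands are named alphabetically: glycinato before triphenylphosphine.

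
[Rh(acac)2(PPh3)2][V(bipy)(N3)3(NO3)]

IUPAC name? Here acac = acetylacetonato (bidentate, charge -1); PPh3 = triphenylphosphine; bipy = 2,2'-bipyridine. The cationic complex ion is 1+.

bis(acetylacetonato)bis(triphenylphosphine)rhodium(III) triazido(2,2'-bipyridine)nitratovanadate(III)

Both ions are complex: the cation is named first with the plain metal name, the anion second with the -ate form; each ion's ligands are alphabetised independently.
The complex cation is given as 1+; its ligand charges sum to -2, so Rh = +3.
A 1:1 salt means the anion carries the equal and opposite charge, 1−.
Anion: ligand charges sum to -4; for the ion to be 1−, V = +3.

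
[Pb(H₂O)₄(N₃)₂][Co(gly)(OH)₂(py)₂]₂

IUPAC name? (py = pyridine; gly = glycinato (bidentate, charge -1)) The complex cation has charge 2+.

tetraaquadiazidolead(IV) (glycinato)dihydroxobis(pyridine)cobaltate(II)

Both ions are complex: the cation is named first with the plain metal name, the anion second with the -ate form; each ion's ligands are alphabetised independently.
The complex cation is given as 2+; its ligand charges sum to -2, so Pb = +4.
With 2 anions per cation, each anion must be 2/2 = 1−.
Anion: ligand charges sum to -3; for the ion to be 1−, Co = +2.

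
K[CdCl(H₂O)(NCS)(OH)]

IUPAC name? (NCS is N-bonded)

The 1 potassium counter-ion carries a total charge of +1, so each complex ion is 1−.
Ligand charges: 1×isothiocyanato (-1 each), 1×aqua (neutral), 1×chloro (-1 each), 1×hydroxo (-1 each); total -3. So Cd + (-3) = 1−, giving Cd = +2.
The complex ion is anionic, so cadmium takes the -ate form cadmate(II).

potassium aquachlorohydroxoisothiocyanatocadmate(II)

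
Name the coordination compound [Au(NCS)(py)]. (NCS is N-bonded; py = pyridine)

There is no counter-ion, so the complex is neutral overall.
Ligand charges: 1×isothiocyanato (-1 each), 1×pyridine (neutral); total -1. So Au + (-1) = 0, giving Au = +1.
Ligands are named alphabetically: isothiocyanato before pyridine.

isothiocyanato(pyridine)gold(I)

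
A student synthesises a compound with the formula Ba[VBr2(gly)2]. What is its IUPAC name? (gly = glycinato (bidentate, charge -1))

barium dibromobis(glycinato)vanadate(II)

The 1 barium counter-ion carries a total charge of +2, so each complex ion is 2−.
Ligand charges: 2×glycinato (-1 each), 2×bromo (-1 each); total -4. So V + (-4) = 2−, giving V = +2.
The complex ion is anionic, so vanadium takes the -ate form vanadate(II).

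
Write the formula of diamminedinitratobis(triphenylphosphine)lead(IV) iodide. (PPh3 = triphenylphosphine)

Ligands: 2 nitrato (NO3, -1), 2 ammine (NH3, neutral), 2 triphenylphosphine (PPh3, neutral). Ligand charge sum = -2.
Charge balance with iodide (-1) requires 1 complex ion per 2 iodide.

[Pb(NH3)2(NO3)2(PPh3)2]I2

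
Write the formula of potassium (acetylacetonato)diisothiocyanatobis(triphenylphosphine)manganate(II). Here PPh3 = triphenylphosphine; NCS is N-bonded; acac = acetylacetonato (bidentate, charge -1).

Ligands: 2 triphenylphosphine (PPh3, neutral), 2 isothiocyanato (NCS, -1), 1 acetylacetonato (acac, -1). Ligand charge sum = -3.
With Mn in oxidation state +2, the complex ion is [Mn...]^1−.
Charge balance with potassium (+1) requires 1 complex ion per 1 potassium.

K[Mn(acac)(NCS)2(PPh3)2]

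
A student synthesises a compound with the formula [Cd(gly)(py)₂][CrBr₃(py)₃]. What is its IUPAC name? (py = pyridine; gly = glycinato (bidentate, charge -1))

Both ions are complex: the cation is named first with the plain metal name, the anion second with the -ate form; each ion's ligands are alphabetised independently.
Cadmium is always +2 in its complexes; the cation's ligand charges sum to -1, so the complex cation is 1+.
A 1:1 salt means the anion carries the equal and opposite charge, 1−.
Anion: ligand charges sum to -3; for the ion to be 1−, Cr = +2.

(glycinato)bis(pyridine)cadmium(II) tribromotris(pyridine)chromate(II)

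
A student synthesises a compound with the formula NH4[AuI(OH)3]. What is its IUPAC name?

ammonium trihydroxoiodoaurate(III)

The 1 ammonium counter-ion carries a total charge of +1, so each complex ion is 1−.
Ligand charges: 3×hydroxo (-1 each), 1×iodo (-1 each); total -4. So Au + (-4) = 1−, giving Au = +3.
The complex ion is anionic, so gold takes the -ate form aurate(III).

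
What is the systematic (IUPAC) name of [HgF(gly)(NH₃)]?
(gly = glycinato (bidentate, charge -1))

amminefluoro(glycinato)mercury(II)

There is no counter-ion, so the complex is neutral overall.
Ligand charges: 1×fluoro (-1 each), 1×glycinato (-1 each), 1×ammine (neutral); total -2. So Hg + (-2) = 0, giving Hg = +2.
Ligands are named alphabetically: ammine before fluoro before glycinato.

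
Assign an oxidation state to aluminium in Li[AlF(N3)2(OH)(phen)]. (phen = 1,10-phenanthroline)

+3

1 lithium outside the brackets (+1 each) → the complex ion is 1−.
Ligand charges: 1×OH = -1; 2×N3 = -2; 1×F = -1; 1×phen neutral; sum -4.
Al + (-4) = 1− ⇒ Al is +3.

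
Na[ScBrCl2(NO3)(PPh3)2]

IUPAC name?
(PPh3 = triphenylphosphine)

sodium bromodichloronitratobis(triphenylphosphine)scandate(III)

The 1 sodium counter-ion carries a total charge of +1, so each complex ion is 1−.
Ligand charges: 1×nitrato (-1 each), 1×bromo (-1 each), 2×triphenylphosphine (neutral), 2×chloro (-1 each); total -4. So Sc + (-4) = 1−, giving Sc = +3.
Ligands are named alphabetically: bromo before chloro before nitrato before triphenylphosphine.
The complex ion is anionic, so scandium takes the -ate form scandate(III).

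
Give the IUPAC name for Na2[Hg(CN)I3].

The 2 sodium counter-ions carry a total charge of +2, so each complex ion is 2−.
Ligand charges: 1×cyano (-1 each), 3×iodo (-1 each); total -4. So Hg + (-4) = 2−, giving Hg = +2.
Ligands are named alphabetically: cyano before iodo.
The complex ion is anionic, so mercury takes the -ate form mercurate(II).

sodium cyanotriiodomercurate(II)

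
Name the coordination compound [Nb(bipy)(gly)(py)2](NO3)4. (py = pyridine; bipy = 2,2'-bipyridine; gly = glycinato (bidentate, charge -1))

(2,2'-bipyridine)(glycinato)bis(pyridine)niobium(V) nitrate

The 4 nitrate counter-ions carry a total charge of -4, so each complex ion is 4+.
Ligand charges: 2×pyridine (neutral), 1×2,2'-bipyridine (neutral), 1×glycinato (-1 each); total -1. So Nb + (-1) = 4+, giving Nb = +5.
Ligands are named alphabetically: bipyridine before glycinato before pyridine.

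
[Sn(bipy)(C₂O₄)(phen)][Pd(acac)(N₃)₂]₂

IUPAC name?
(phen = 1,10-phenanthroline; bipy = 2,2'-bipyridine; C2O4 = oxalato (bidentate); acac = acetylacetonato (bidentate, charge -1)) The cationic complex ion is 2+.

The complex cation is given as 2+; its ligand charges sum to -2, so Sn = +4.
With 2 anions per cation, each anion must be 2/2 = 1−.
Anion: ligand charges sum to -3; for the ion to be 1−, Pd = +2.

(2,2'-bipyridine)oxalato(1,10-phenanthroline)tin(IV) (acetylacetonato)diazidopalladate(II)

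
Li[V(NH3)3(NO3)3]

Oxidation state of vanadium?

1 lithium outside the brackets (+1 each) → the complex ion is 1−.
Ligand charges: 3×NO3 = -3; 3×NH3 neutral; sum -3.
V + (-3) = 1− ⇒ V is +2.

+2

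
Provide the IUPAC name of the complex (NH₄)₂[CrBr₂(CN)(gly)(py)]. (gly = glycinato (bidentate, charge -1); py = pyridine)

The 2 ammonium counter-ions carry a total charge of +2, so each complex ion is 2−.
Ligand charges: 1×cyano (-1 each), 1×glycinato (-1 each), 1×pyridine (neutral), 2×bromo (-1 each); total -4. So Cr + (-4) = 2−, giving Cr = +2.
The complex ion is anionic, so chromium takes the -ate form chromate(II).

ammonium dibromocyano(glycinato)(pyridine)chromate(II)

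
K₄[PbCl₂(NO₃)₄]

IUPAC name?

potassium dichlorotetranitratoplumbate(II)

The 4 potassium counter-ions carry a total charge of +4, so each complex ion is 4−.
Ligand charges: 2×chloro (-1 each), 4×nitrato (-1 each); total -6. So Pb + (-6) = 4−, giving Pb = +2.
The complex ion is anionic, so lead takes the -ate form plumbate(II).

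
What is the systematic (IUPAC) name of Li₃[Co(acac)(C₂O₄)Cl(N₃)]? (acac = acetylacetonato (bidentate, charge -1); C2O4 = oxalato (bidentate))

The 3 lithium counter-ions carry a total charge of +3, so each complex ion is 3−.
Ligand charges: 1×acetylacetonato (-1 each), 1×oxalato (-2 each), 1×azido (-1 each), 1×chloro (-1 each); total -5. So Co + (-5) = 3−, giving Co = +2.
The complex ion is anionic, so cobalt takes the -ate form cobaltate(II).

lithium (acetylacetonato)azidochlorooxalatocobaltate(II)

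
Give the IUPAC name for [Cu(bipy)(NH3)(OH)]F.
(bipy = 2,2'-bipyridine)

ammine(2,2'-bipyridine)hydroxocopper(II) fluoride

The 1 fluoride counter-ion carries a total charge of -1, so each complex ion is 1+.
Ligand charges: 1×hydroxo (-1 each), 1×ammine (neutral), 1×2,2'-bipyridine (neutral); total -1. So Cu + (-1) = 1+, giving Cu = +2.
Ligands are named alphabetically: ammine before bipyridine before hydroxo.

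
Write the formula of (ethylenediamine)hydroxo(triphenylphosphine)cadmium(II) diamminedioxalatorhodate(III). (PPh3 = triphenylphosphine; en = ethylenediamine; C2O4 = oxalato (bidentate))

Cation [Cd…]: ligand charges -1, Cd(II) ⇒ ion charge 1+.
Anion [Rh…]: ligand charges -4, Rh(III) ⇒ ion charge 1−.

[Cd(en)(OH)(PPh3)][Rh(C2O4)2(NH3)2]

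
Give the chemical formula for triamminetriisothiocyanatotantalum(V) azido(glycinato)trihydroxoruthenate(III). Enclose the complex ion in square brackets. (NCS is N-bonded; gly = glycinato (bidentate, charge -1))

[Ta(NCS)3(NH3)3][Ru(gly)(N3)(OH)3]

Cation [Ta…]: ligand charges -3, Ta(V) ⇒ ion charge 2+.
Anion [Ru…]: ligand charges -5, Ru(III) ⇒ ion charge 2−.
One 2+ cation balances one 2− anion.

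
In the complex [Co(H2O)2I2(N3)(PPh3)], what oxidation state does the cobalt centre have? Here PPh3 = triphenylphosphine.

No counter-ion: the bracketed complex is neutral.
Ligand charges: 2×H2O neutral; 1×PPh3 neutral; 1×N3 = -1; 2×I = -2; sum -3.
Co + (-3) = 0 ⇒ Co is +3.

+3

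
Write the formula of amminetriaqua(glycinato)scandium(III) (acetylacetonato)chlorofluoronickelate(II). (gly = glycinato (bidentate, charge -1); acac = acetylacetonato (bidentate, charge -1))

[Sc(gly)(H2O)3(NH3)][Ni(acac)ClF]2

Cation [Sc…]: ligand charges -1, Sc(III) ⇒ ion charge 2+.
Anion [Ni…]: ligand charges -3, Ni(II) ⇒ ion charge 1−.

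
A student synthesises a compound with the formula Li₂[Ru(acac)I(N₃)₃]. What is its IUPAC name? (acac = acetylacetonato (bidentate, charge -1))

The 2 lithium counter-ions carry a total charge of +2, so each complex ion is 2−.
Ligand charges: 3×azido (-1 each), 1×acetylacetonato (-1 each), 1×iodo (-1 each); total -5. So Ru + (-5) = 2−, giving Ru = +3.
The complex ion is anionic, so ruthenium takes the -ate form ruthenate(III).

lithium (acetylacetonato)triazidoiodoruthenate(III)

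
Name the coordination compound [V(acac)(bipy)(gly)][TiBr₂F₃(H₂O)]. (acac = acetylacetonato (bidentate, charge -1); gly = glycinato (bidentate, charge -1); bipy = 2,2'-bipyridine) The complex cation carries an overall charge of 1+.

(acetylacetonato)(2,2'-bipyridine)(glycinato)vanadium(III) aquadibromotrifluorotitanate(IV)

The complex cation is given as 1+; its ligand charges sum to -2, so V = +3.
A 1:1 salt means the anion carries the equal and opposite charge, 1−.
Anion: ligand charges sum to -5; for the ion to be 1−, Ti = +4.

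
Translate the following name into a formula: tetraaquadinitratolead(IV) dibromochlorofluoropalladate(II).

Cation [Pb…]: ligand charges -2, Pb(IV) ⇒ ion charge 2+.
Anion [Pd…]: ligand charges -4, Pd(II) ⇒ ion charge 2−.
One 2+ cation balances one 2− anion.

[Pb(H2O)4(NO3)2][PdBr2ClF]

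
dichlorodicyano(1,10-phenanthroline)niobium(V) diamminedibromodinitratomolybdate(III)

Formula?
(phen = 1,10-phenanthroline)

[NbCl2(CN)2(phen)][MoBr2(NH3)2(NO3)2]

Cation [Nb…]: ligand charges -4, Nb(V) ⇒ ion charge 1+.
Anion [Mo…]: ligand charges -4, Mo(III) ⇒ ion charge 1−.
One 1+ cation balances one 1− anion.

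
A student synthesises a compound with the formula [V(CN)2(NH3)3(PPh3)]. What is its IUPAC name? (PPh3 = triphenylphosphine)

There is no counter-ion, so the complex is neutral overall.
Ligand charges: 2×cyano (-1 each), 3×ammine (neutral), 1×triphenylphosphine (neutral); total -2. So V + (-2) = 0, giving V = +2.
Ligands are named alphabetically: ammine before cyano before triphenylphosphine.

triamminedicyano(triphenylphosphine)vanadium(II)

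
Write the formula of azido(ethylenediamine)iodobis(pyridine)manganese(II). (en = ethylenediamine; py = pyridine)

Ligands: 1 iodo (I, -1), 1 azido (N3, -1), 1 ethylenediamine (en, neutral), 2 pyridine (py, neutral). Ligand charge sum = -2.
With Mn in oxidation state +2, the complex ion is [Mn...].

[Mn(en)I(N3)(py)2]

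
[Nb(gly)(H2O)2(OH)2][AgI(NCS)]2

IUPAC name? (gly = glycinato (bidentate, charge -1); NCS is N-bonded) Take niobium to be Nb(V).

diaqua(glycinato)dihydroxoniobium(V) iodoisothiocyanatoargentate(I)

Nb is given as +5; the cation's ligand charges sum to -3, so the complex cation is 2+.
With 2 anions per cation, each anion must be 2/2 = 1−.
Anion: ligand charges sum to -2; for the ion to be 1−, Ag = +1.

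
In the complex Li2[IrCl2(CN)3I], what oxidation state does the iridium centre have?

2 lithium outside the brackets (+1 each) → the complex ion is 2−.
Ligand charges: 3×CN = -3; 1×I = -1; 2×Cl = -2; sum -6.
Ir + (-6) = 2− ⇒ Ir is +4.

+4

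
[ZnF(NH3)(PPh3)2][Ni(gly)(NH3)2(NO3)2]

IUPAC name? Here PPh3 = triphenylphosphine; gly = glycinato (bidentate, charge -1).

amminefluorobis(triphenylphosphine)zinc(II) diammine(glycinato)dinitratonickelate(II)

Both ions are complex: the cation is named first with the plain metal name, the anion second with the -ate form; each ion's ligands are alphabetised independently.
Zinc is always +2 in its complexes; the cation's ligand charges sum to -1, so the complex cation is 1+.
A 1:1 salt means the anion carries the equal and opposite charge, 1−.
Anion: ligand charges sum to -3; for the ion to be 1−, Ni = +2.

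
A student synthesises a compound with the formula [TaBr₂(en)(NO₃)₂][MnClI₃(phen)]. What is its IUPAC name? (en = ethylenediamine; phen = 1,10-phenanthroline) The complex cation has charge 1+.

dibromo(ethylenediamine)dinitratotantalum(V) chlorotriiodo(1,10-phenanthroline)manganate(III)

The complex cation is given as 1+; its ligand charges sum to -4, so Ta = +5.
A 1:1 salt means the anion carries the equal and opposite charge, 1−.
Anion: ligand charges sum to -4; for the ion to be 1−, Mn = +3.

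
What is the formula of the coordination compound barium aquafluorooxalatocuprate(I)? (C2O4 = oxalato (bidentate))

Ba[Cu(C2O4)F(H2O)]

Ligands: 1 fluoro (F, -1), 1 aqua (H2O, neutral), 1 oxalato (C2O4, -2). Ligand charge sum = -3.
With Cu in oxidation state +1, the complex ion is [Cu...]^2−.
Charge balance with barium (+2) requires 1 complex ion per 1 barium.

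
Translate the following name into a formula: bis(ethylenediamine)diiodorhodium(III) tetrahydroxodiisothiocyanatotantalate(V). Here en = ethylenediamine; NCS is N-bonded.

[Rh(en)2I2][Ta(NCS)2(OH)4]

Cation [Rh…]: ligand charges -2, Rh(III) ⇒ ion charge 1+.
Anion [Ta…]: ligand charges -6, Ta(V) ⇒ ion charge 1−.
One 1+ cation balances one 1− anion.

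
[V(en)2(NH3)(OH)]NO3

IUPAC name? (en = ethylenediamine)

The 1 nitrate counter-ion carries a total charge of -1, so each complex ion is 1+.
Ligand charges: 1×hydroxo (-1 each), 1×ammine (neutral), 2×ethylenediamine (neutral); total -1. So V + (-1) = 1+, giving V = +2.
Ligands are named alphabetically: ammine before ethylenediamine before hydroxo.

amminebis(ethylenediamine)hydroxovanadium(II) nitrate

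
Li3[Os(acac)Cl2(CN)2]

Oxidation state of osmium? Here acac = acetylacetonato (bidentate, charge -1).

3 lithium outside the brackets (+1 each) → the complex ion is 3−.
Ligand charges: 1×acac = -1; 2×CN = -2; 2×Cl = -2; sum -5.
Os + (-5) = 3− ⇒ Os is +2.

+2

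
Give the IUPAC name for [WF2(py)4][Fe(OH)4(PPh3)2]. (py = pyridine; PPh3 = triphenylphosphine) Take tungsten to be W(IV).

difluorotetrakis(pyridine)tungsten(IV) tetrahydroxobis(triphenylphosphine)ferrate(II)

W is given as +4; the cation's ligand charges sum to -2, so the complex cation is 2+.
A 1:1 salt means the anion carries the equal and opposite charge, 2−.
Anion: ligand charges sum to -4; for the ion to be 2−, Fe = +2.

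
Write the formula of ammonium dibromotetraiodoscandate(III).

(NH4)3[ScBr2I4]

Ligands: 4 iodo (I, -1), 2 bromo (Br, -1). Ligand charge sum = -6.
With Sc in oxidation state +3, the complex ion is [Sc...]^3−.
Charge balance with ammonium (+1) requires 1 complex ion per 3 ammonium.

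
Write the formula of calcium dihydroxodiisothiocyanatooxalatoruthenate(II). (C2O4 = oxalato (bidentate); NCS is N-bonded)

Ligands: 2 hydroxo (OH, -1), 1 oxalato (C2O4, -2), 2 isothiocyanato (NCS, -1). Ligand charge sum = -6.
Charge balance with calcium (+2) requires 1 complex ion per 2 calcium.

Ca2[Ru(C2O4)(NCS)2(OH)2]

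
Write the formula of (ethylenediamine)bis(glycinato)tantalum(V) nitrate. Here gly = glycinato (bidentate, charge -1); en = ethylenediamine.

Ligands: 2 glycinato (gly, -1), 1 ethylenediamine (en, neutral). Ligand charge sum = -2.
With Ta in oxidation state +5, the complex ion is [Ta...]^3+.
Charge balance with nitrate (-1) requires 1 complex ion per 3 nitrate.

[Ta(en)(gly)2](NO3)3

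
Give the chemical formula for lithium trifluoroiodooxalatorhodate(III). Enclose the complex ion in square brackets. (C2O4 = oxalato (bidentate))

Ligands: 3 fluoro (F, -1), 1 iodo (I, -1), 1 oxalato (C2O4, -2). Ligand charge sum = -6.
With Rh in oxidation state +3, the complex ion is [Rh...]^3−.
Charge balance with lithium (+1) requires 1 complex ion per 3 lithium.

Li3[Rh(C2O4)F3I]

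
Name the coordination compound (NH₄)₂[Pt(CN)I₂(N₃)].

ammonium azidocyanodiiodoplatinate(II)

The 2 ammonium counter-ions carry a total charge of +2, so each complex ion is 2−.
Ligand charges: 1×azido (-1 each), 1×cyano (-1 each), 2×iodo (-1 each); total -4. So Pt + (-4) = 2−, giving Pt = +2.
The complex ion is anionic, so platinum takes the -ate form platinate(II).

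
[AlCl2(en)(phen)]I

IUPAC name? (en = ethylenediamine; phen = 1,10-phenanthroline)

The 1 iodide counter-ion carries a total charge of -1, so each complex ion is 1+.
Ligand charges: 2×chloro (-1 each), 1×ethylenediamine (neutral), 1×1,10-phenanthroline (neutral); total -2. So Al + (-2) = 1+, giving Al = +3.
Ligands are named alphabetically: chloro before ethylenediamine before phenanthroline.

dichloro(ethylenediamine)(1,10-phenanthroline)aluminium(III) iodide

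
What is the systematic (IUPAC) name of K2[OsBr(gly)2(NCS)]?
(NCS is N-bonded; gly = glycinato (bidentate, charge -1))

potassium bromobis(glycinato)isothiocyanatoosmate(II)

The 2 potassium counter-ions carry a total charge of +2, so each complex ion is 2−.
Ligand charges: 1×isothiocyanato (-1 each), 1×bromo (-1 each), 2×glycinato (-1 each); total -4. So Os + (-4) = 2−, giving Os = +2.
The complex ion is anionic, so osmium takes the -ate form osmate(II).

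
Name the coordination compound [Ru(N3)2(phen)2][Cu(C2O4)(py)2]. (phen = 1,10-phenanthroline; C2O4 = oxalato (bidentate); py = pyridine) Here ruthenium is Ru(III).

Both ions are complex: the cation is named first with the plain metal name, the anion second with the -ate form; each ion's ligands are alphabetised independently.
Ru is given as +3; the cation's ligand charges sum to -2, so the complex cation is 1+.
A 1:1 salt means the anion carries the equal and opposite charge, 1−.
Anion: ligand charges sum to -2; for the ion to be 1−, Cu = +1.

diazidobis(1,10-phenanthroline)ruthenium(III) oxalatobis(pyridine)cuprate(I)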